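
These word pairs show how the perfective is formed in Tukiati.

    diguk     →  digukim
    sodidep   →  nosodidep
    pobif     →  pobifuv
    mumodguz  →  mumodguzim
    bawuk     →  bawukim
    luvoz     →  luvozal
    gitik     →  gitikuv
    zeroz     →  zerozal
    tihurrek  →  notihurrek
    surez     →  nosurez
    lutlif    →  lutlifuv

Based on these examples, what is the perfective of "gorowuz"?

"gorowuz" has last vowel 'u'. The stems whose last vowel is 'u' (diguk → digukim, mumodguz → mumodguzim, bawuk → bawukim) add -im.
The other patterns: stems whose last vowel is 'o' add -al; stems whose last vowel is 'e' add the prefix no-; stems whose last vowel is 'i' add -uv.
So gorowuz → gorowuzim.

gorowuzim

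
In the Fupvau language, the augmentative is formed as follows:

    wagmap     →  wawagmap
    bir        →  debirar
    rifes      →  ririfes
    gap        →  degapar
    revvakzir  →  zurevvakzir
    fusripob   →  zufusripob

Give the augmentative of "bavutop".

zubavutop

"bavutop" has 3 vowels. The stems with 3 vowels (fusripob → zufusripob, revvakzir → zurevvakzir) add the prefix zu-.
So bavutop → zubavutop.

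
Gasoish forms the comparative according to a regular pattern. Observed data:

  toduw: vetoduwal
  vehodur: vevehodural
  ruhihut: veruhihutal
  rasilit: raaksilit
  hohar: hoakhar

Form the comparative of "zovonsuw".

ruhihut and rasilit both end in -t yet inflect differently (veruhihutal, raaksilit), so the final letter is not what conditions the rule; the last vowel is.
"zovonsuw" has last vowel 'u'. The stems whose last vowel is 'u' (toduw → vetoduwal, vehodur → vevehodural, ruhihut → veruhihutal) add ve- … -al around the stem.
So zovonsuw → vezovonsuwal.

vezovonsuwal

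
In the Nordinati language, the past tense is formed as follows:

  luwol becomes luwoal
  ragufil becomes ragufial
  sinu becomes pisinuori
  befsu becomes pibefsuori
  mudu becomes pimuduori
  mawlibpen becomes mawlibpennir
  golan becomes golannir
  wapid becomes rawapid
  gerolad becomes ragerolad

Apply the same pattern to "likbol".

likboal

"likbol" ends in -l. The stems ending in -l (luwol → luwoal, ragufil → ragufial) drop the final letter and add -al.
The other patterns: stems ending in -u add pi- … -ori around the stem; stems ending in -n double the final consonant and add -ir; stems ending in -d add the prefix ra-.
So likbol → likboal.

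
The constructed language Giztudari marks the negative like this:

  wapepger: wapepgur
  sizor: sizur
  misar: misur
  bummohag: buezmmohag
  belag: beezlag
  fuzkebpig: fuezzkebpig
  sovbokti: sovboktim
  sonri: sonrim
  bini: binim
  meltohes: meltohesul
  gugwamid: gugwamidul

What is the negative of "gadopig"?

"gadopig" ends in -g. The stems ending in -g (bummohag → buezmmohag, belag → beezlag, fuzkebpig → fuezzkebpig) insert -ez- after the first vowel.
The other patterns: stems ending in -r change the last vowel to 'u'; stems ending in -i drop the final letter and add -im; stems ending in -d or -s add -ul.
So gadopig → gaezdopig.

gaezdopig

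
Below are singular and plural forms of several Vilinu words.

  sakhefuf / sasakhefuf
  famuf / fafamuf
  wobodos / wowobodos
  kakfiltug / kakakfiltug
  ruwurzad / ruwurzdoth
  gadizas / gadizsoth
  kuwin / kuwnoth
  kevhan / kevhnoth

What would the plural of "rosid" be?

wobodos and gadizas both end in -s yet inflect differently (wowobodos, gadizsoth), so the final letter is not what conditions the rule; the last vowel is.
"rosid" has last vowel 'i'. The one such stem in the data (kuwin → kuwnoth) deletes the last vowel and adds -oth (as do ruwurzad, gadizas), so the same rule applies.
So rosid → rosdoth.

rosdoth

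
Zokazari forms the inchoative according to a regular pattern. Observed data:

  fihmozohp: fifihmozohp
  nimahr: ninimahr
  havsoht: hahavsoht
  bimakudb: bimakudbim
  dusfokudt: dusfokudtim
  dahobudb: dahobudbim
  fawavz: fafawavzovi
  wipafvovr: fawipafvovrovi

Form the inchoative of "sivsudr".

"sivsudr" has second-to-last letter 'd'. The stems whose second-to-last letter is 'd' (bimakudb → bimakudbim, dusfokudt → dusfokudtim, dahobudb → dahobudbim) add -im.
The other patterns: stems whose second-to-last letter is 'h' repeat the first consonant+vowel as a prefix; stems whose second-to-last letter is 'v' add fa- … -ovi around the stem.
So sivsudr → sivsudrim.

sivsudrim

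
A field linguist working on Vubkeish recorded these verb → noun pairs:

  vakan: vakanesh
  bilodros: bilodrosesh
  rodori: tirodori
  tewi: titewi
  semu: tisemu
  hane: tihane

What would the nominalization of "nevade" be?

bilodros and rodori both have 3 vowels yet inflect differently (bilodrosesh, tirodori), so the number of vowels is not what conditions the rule; whether the stem ends in a vowel or a consonant is.
"nevade" ends in a vowel. The stems ending in a vowel (rodori → tirodori, tewi → titewi, semu → tisemu) add the prefix ti-.
So nevade → tinevade.

tinevade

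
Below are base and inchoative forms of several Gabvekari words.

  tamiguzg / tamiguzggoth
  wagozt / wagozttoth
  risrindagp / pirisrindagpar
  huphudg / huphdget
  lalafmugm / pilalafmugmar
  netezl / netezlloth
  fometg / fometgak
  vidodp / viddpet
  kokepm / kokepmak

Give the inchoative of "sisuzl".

sisuzlloth

risrindagp and vidodp both end in -p yet inflect differently (pirisrindagpar, viddpet), so the final letter is not what conditions the rule; the second-to-last letter is.
"sisuzl" has second-to-last letter 'z'. The stems whose second-to-last letter is 'z' (tamiguzg → tamiguzggoth, netezl → netezlloth, wagozt → wagozttoth) double the final consonant and add -oth.
The other patterns: stems whose second-to-last letter is 'g' add pi- … -ar around the stem; stems whose second-to-last letter is 'd' delete the last vowel and add -et; stems whose second-to-last letter is 'p' or 't' add -ak.
So sisuzl → sisuzlloth.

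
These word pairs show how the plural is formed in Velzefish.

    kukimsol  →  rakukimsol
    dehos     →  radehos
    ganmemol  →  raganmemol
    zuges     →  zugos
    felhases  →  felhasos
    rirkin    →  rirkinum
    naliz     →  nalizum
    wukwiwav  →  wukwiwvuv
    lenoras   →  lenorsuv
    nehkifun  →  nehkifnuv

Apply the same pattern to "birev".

birov

"birev" has last vowel 'e'. The stems whose last vowel is 'e' (zuges → zugos, felhases → felhasos) change the last vowel to 'o'.
The other patterns: stems whose last vowel is 'o' add the prefix ra-; stems whose last vowel is 'i' add -um; stems whose last vowel is 'a' or 'u' delete the last vowel and add -uv.
So birev → birov.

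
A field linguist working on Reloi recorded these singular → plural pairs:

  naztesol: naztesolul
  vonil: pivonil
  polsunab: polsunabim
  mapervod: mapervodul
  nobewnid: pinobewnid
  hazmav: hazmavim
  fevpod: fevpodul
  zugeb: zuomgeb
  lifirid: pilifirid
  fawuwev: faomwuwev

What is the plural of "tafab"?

vonil and naztesol both end in -l yet inflect differently (pivonil, naztesolul), so the final letter is not what conditions the rule; the last vowel is.
"tafab" has last vowel 'a'. The stems whose last vowel is 'a' (hazmav → hazmavim, polsunab → polsunabim) add -im.
So tafab → tafabim.

tafabim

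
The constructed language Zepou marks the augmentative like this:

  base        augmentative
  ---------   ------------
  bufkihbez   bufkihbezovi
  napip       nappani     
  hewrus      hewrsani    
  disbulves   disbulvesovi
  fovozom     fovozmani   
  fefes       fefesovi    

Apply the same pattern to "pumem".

pumemovi

disbulves and hewrus both end in -s yet inflect differently (disbulvesovi, hewrsani), so the final letter is not what conditions the rule; the last vowel is.
"pumem" has last vowel 'e'. The stems whose last vowel is 'e' (disbulves → disbulvesovi, bufkihbez → bufkihbezovi, fefes → fefesovi) add -ovi.
So pumem → pumemovi.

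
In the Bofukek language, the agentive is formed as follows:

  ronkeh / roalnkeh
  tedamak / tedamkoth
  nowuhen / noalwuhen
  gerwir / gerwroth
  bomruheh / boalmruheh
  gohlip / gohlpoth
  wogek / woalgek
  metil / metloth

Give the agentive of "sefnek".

sealfnek

wogek and tedamak both end in -k yet inflect differently (woalgek, tedamkoth), so the final letter is not what conditions the rule; the last vowel is.
"sefnek" has last vowel 'e'. The stems whose last vowel is 'e' (wogek → woalgek, bomruheh → boalmruheh, ronkeh → roalnkeh) insert -al- after the first vowel.
The other pattern: stems whose last vowel is 'a' or 'i' delete the last vowel and add -oth.
So sefnek → sealfnek.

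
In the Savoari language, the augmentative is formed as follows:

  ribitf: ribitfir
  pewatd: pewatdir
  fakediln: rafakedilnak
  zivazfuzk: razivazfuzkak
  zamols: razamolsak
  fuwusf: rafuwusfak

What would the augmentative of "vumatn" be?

vumatnir

ribitf and fuwusf both end in -f yet inflect differently (ribitfir, rafuwusfak), so the final letter is not what conditions the rule; the second-to-last letter is.
"vumatn" has second-to-last letter 't'. The stems whose second-to-last letter is 't' (ribitf → ribitfir, pewatd → pewatdir) add -ir.
So vumatn → vumatnir.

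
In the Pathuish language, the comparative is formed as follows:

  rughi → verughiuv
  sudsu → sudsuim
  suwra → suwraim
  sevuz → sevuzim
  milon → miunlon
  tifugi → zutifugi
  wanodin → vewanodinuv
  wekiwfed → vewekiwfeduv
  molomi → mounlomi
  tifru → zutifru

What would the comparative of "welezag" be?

vewelezaguv

"welezag" begins with w-. The stems beginning with w- (wanodin → vewanodinuv, wekiwfed → vewekiwfeduv) add ve- … -uv around the stem.
The other patterns: stems beginning with t- add the prefix zu-; stems beginning with s- add -im; stems beginning with m- insert -un- after the first vowel.
So welezag → vewelezaguv.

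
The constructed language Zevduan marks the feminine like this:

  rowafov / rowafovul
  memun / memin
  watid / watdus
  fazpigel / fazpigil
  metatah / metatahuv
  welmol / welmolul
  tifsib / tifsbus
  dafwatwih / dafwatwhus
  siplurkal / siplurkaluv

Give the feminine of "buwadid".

welmol and siplurkal both end in -l yet inflect differently (welmolul, siplurkaluv), so the final letter is not what conditions the rule; the last vowel is.
"buwadid" has last vowel 'i'. The stems whose last vowel is 'i' (tifsib → tifsbus, dafwatwih → dafwatwhus, watid → watdus) delete the last vowel and add -us.
The other patterns: stems whose last vowel is 'o' add -ul; stems whose last vowel is 'a' add -uv; stems whose last vowel is 'e' or 'u' change the last vowel to 'i'.
So buwadid → buwaddus.

buwaddus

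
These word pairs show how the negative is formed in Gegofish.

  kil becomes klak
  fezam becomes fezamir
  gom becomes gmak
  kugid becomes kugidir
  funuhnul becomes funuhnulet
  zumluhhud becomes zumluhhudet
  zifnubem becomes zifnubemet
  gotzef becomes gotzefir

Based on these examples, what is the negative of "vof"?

"vof" has 1 vowel. The stems with 1 vowel (gom → gmak, kil → klak) delete the last vowel and add -ak.
The other patterns: stems with 2 vowels add -ir; stems with 3 vowels add -et.
So vof → vfak.

vfak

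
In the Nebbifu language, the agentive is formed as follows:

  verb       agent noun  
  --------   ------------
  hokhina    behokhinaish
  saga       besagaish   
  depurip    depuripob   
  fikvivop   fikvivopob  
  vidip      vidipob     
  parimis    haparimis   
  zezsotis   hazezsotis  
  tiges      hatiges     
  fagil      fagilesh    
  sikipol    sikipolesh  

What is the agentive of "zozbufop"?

depurip and parimis both have last vowel 'i' yet inflect differently (depuripob, haparimis), so the last vowel is not what conditions the rule; the final letter is.
"zozbufop" ends in -p. The stems ending in -p (depurip → depuripob, fikvivop → fikvivopob, vidip → vidipob) add -ob.
So zozbufop → zozbufopob.

zozbufopob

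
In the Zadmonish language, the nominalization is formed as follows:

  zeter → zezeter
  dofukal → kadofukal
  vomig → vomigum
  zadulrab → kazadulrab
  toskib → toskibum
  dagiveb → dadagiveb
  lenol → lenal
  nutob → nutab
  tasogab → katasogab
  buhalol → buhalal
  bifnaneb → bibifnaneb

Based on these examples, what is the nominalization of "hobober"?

hohobober

dofukal and lenol both end in -l yet inflect differently (kadofukal, lenal), so the final letter is not what conditions the rule; the last vowel is.
"hobober" has last vowel 'e'. The stems whose last vowel is 'e' (zeter → zezeter, bifnaneb → bibifnaneb, dagiveb → dadagiveb) repeat the first consonant+vowel as a prefix.
The other patterns: stems whose last vowel is 'a' add the prefix ka-; stems whose last vowel is 'o' change the last vowel to 'a'; stems whose last vowel is 'i' add -um.
So hobober → hohobober.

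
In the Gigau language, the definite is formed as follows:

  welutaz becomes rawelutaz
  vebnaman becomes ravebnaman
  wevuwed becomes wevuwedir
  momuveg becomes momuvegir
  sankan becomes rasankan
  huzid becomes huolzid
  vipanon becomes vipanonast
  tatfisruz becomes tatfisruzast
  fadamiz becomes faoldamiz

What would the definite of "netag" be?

ranetag

wevuwed and huzid both end in -d yet inflect differently (wevuwedir, huolzid), so the final letter is not what conditions the rule; the last vowel is.
"netag" has last vowel 'a'. The stems whose last vowel is 'a' (sankan → rasankan, welutaz → rawelutaz, vebnaman → ravebnaman) add the prefix ra-.
So netag → ranetag.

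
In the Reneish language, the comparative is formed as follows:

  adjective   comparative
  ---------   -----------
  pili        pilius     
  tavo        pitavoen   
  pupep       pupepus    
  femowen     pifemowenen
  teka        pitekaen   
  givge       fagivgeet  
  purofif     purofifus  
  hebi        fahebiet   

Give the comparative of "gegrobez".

fagegrobezet

"gegrobez" begins with g-. The one such stem in the data (givge → fagivgeet) adds fa- … -et around the stem, so the same rule applies.
So gegrobez → fagegrobezet.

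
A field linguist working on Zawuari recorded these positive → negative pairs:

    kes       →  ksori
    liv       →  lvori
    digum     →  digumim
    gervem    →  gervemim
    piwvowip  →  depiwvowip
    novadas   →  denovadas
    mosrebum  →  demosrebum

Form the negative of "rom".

kes and novadas both end in -s yet inflect differently (ksori, denovadas), so the final letter is not what conditions the rule; the number of vowels is.
"rom" has 1 vowel. The stems with 1 vowel (kes → ksori, liv → lvori) delete the last vowel and add -ori.
So rom → rmori.

rmori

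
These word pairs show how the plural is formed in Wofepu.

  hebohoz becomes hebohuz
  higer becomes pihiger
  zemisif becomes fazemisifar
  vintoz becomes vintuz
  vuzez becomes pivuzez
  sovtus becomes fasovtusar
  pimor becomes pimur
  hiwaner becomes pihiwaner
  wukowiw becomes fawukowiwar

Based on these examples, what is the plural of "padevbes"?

pimor and hiwaner both end in -r yet inflect differently (pimur, pihiwaner), so the final letter is not what conditions the rule; the last vowel is.
"padevbes" has last vowel 'e'. The stems whose last vowel is 'e' (hiwaner → pihiwaner, vuzez → pivuzez, higer → pihiger) add the prefix pi-.
So padevbes → pipadevbes.

pipadevbes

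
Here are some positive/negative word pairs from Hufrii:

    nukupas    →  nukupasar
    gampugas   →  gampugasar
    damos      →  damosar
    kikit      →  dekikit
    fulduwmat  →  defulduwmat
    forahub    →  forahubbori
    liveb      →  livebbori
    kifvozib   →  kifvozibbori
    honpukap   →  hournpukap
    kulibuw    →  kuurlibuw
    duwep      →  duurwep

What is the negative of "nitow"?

niurtow

nukupas and fulduwmat both have last vowel 'a' yet inflect differently (nukupasar, defulduwmat), so the last vowel is not what conditions the rule; the final letter is.
"nitow" ends in -w. The one such stem in the data (kulibuw → kuurlibuw) inserts -ur- after the first vowel (as do honpukap, duwep), so the same rule applies.
The other patterns: stems ending in -s add -ar; stems ending in -t add the prefix de-; stems ending in -b double the final consonant and add -ori.
So nitow → niurtow.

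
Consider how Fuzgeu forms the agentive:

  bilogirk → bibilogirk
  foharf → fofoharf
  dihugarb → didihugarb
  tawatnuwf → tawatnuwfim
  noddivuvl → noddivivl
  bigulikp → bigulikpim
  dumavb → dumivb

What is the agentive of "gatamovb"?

gatamivb

dumavb and dihugarb both end in -b yet inflect differently (dumivb, didihugarb), so the final letter is not what conditions the rule; the second-to-last letter is.
"gatamovb" has second-to-last letter 'v'. The stems whose second-to-last letter is 'v' (noddivuvl → noddivivl, dumavb → dumivb) change the last vowel to 'i'.
The other patterns: stems whose second-to-last letter is 'r' repeat the first consonant+vowel as a prefix; stems whose second-to-last letter is 'k' or 'w' add -im.
So gatamovb → gatamivb.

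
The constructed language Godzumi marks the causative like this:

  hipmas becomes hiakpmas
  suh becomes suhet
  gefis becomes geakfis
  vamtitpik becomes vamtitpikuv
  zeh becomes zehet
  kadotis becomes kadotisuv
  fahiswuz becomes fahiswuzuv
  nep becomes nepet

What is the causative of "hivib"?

hiakvib

gefis and kadotis both end in -s yet inflect differently (geakfis, kadotisuv), so the final letter is not what conditions the rule; the number of vowels is.
"hivib" has 2 vowels. The stems with 2 vowels (gefis → geakfis, hipmas → hiakpmas) insert -ak- after the first vowel.
The other patterns: stems with 1 vowel add -et; stems with 3 vowels add -uv.
So hivib → hiakvib.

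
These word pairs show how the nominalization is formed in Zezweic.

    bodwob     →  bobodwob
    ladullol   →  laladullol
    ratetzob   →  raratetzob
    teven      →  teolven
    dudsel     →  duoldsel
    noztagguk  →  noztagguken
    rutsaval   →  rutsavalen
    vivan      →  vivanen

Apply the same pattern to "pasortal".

pasortalen

"pasortal" has last vowel 'a'. The stems whose last vowel is 'a' (rutsaval → rutsavalen, vivan → vivanen) add -en.
So pasortal → pasortalen.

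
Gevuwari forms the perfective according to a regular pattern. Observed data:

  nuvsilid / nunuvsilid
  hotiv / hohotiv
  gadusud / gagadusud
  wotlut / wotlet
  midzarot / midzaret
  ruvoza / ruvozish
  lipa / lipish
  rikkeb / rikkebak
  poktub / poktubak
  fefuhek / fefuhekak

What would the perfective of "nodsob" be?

gadusud and wotlut both have last vowel 'u' yet inflect differently (gagadusud, wotlet), so the last vowel is not what conditions the rule; the final letter is.
"nodsob" ends in -b. The stems ending in -b (rikkeb → rikkebak, poktub → poktubak) add -ak.
So nodsob → nodsobak.

nodsobak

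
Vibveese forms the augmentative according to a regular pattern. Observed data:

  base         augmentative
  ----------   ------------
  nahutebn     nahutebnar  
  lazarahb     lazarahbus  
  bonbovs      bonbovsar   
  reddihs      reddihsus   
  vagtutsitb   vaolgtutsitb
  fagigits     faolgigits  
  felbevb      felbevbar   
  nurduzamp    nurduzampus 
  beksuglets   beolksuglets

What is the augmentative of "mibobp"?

"mibobp" has second-to-last letter 'b'. The one such stem in the data (nahutebn → nahutebnar) adds -ar, so the same rule applies.
So mibobp → mibobpar.

mibobpar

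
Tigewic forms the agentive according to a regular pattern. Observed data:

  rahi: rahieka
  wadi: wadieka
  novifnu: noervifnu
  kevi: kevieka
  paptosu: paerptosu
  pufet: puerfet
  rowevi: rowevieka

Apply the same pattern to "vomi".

"vomi" ends in -i. The stems ending in -i (rowevi → rowevieka, kevi → kevieka, rahi → rahieka) add -eka.
The other pattern: stems ending in -t or -u insert -er- after the first vowel.
So vomi → vomieka.

vomieka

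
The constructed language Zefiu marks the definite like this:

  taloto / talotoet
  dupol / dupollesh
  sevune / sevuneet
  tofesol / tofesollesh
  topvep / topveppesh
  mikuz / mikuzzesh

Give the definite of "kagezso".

kagezsoet

sevune and topvep both have last vowel 'e' yet inflect differently (sevuneet, topveppesh), so the last vowel is not what conditions the rule; whether the stem ends in a vowel or a consonant is.
"kagezso" ends in a vowel. The stems ending in a vowel (taloto → talotoet, sevune → sevuneet) add -et.
So kagezso → kagezsoet.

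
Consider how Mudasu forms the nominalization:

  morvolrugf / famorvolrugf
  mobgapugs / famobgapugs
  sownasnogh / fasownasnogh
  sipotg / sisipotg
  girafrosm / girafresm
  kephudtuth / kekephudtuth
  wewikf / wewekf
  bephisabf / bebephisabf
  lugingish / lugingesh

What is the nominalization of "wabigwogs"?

fawabigwogs

"wabigwogs" has second-to-last letter 'g'. The stems whose second-to-last letter is 'g' (morvolrugf → famorvolrugf, mobgapugs → famobgapugs, sownasnogh → fasownasnogh) add the prefix fa-.
The other patterns: stems whose second-to-last letter is 'b' or 't' repeat the first consonant+vowel as a prefix; stems whose second-to-last letter is 'k' or 's' change the last vowel to 'e'.
So wabigwogs → fawabigwogs.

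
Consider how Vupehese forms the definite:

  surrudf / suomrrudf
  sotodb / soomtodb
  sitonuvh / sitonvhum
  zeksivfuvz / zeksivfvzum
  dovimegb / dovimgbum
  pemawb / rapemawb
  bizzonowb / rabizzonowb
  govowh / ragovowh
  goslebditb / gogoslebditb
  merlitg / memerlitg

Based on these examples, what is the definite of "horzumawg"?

rahorzumawg

sotodb and dovimegb both end in -b yet inflect differently (soomtodb, dovimgbum), so the final letter is not what conditions the rule; the second-to-last letter is.
"horzumawg" has second-to-last letter 'w'. The stems whose second-to-last letter is 'w' (pemawb → rapemawb, bizzonowb → rabizzonowb, govowh → ragovowh) add the prefix ra-.
The other patterns: stems whose second-to-last letter is 'd' insert -om- after the first vowel; stems whose second-to-last letter is 'g' or 'v' delete the last vowel and add -um; stems whose second-to-last letter is 't' repeat the first consonant+vowel as a prefix.
So horzumawg → rahorzumawg.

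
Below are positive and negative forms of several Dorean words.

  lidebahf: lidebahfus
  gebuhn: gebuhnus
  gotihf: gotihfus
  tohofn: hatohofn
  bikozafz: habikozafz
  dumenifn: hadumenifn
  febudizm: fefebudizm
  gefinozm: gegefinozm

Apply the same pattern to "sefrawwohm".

sefrawwohmus

"sefrawwohm" has second-to-last letter 'h'. The stems whose second-to-last letter is 'h' (lidebahf → lidebahfus, gebuhn → gebuhnus, gotihf → gotihfus) add -us.
So sefrawwohm → sefrawwohmus.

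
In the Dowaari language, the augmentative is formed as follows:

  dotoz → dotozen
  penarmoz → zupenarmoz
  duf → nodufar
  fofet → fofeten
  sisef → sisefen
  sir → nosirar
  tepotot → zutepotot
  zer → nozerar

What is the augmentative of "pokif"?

"pokif" has 2 vowels. The stems with 2 vowels (sisef → sisefen, dotoz → dotozen, fofet → fofeten) add -en.
The other patterns: stems with 1 vowel add no- … -ar around the stem; stems with 3 vowels add the prefix zu-.
So pokif → pokifen.

pokifen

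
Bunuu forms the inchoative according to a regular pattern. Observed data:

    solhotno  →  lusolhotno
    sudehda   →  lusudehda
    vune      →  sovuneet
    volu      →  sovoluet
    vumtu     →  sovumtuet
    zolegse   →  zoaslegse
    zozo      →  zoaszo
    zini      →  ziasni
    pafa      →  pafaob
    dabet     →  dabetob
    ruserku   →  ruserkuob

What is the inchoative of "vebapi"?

sovebapiet

vune and zolegse both end in -e yet inflect differently (sovuneet, zoaslegse), so the final letter is not what conditions the rule; the first letter is.
"vebapi" begins with v-. The stems beginning with v- (vune → sovuneet, volu → sovoluet, vumtu → sovumtuet) add so- … -et around the stem.
So vebapi → sovebapiet.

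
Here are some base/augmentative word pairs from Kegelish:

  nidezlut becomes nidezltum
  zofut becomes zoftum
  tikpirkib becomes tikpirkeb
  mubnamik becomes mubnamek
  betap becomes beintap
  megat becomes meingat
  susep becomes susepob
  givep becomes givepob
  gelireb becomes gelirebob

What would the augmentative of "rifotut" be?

"rifotut" has last vowel 'u'. The stems whose last vowel is 'u' (nidezlut → nidezltum, zofut → zoftum) delete the last vowel and add -um.
So rifotut → rifottum.

rifottum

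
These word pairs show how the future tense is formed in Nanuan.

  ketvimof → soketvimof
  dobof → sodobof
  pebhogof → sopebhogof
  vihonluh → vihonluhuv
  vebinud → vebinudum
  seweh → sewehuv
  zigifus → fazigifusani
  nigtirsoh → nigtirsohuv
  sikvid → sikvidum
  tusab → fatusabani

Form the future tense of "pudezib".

vebinud and vihonluh both have last vowel 'u' yet inflect differently (vebinudum, vihonluhuv), so the last vowel is not what conditions the rule; the final letter is.
"pudezib" ends in -b. The one such stem in the data (tusab → fatusabani) adds fa- … -ani around the stem, so the same rule applies.
So pudezib → fapudezibani.

fapudezibani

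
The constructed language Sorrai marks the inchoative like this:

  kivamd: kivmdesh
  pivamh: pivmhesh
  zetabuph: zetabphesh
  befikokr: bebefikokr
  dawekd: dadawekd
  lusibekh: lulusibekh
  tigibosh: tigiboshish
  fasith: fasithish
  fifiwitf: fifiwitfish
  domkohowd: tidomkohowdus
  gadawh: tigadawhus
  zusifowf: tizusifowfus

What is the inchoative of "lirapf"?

kivamd and dawekd both end in -d yet inflect differently (kivmdesh, dadawekd), so the final letter is not what conditions the rule; the second-to-last letter is.
"lirapf" has second-to-last letter 'p'. The one such stem in the data (zetabuph → zetabphesh) deletes the last vowel and adds -esh (as do kivamd, pivamh), so the same rule applies.
The other patterns: stems whose second-to-last letter is 'k' repeat the first consonant+vowel as a prefix; stems whose second-to-last letter is 's' or 't' add -ish; stems whose second-to-last letter is 'w' add ti- … -us around the stem.
So lirapf → lirpfesh.

lirpfesh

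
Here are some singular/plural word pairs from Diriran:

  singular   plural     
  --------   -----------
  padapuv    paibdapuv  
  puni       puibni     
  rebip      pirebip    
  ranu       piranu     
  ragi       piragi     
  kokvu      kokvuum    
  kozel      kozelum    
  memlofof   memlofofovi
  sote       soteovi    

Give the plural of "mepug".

mepugovi

puni and ragi both end in -i yet inflect differently (puibni, piragi), so the final letter is not what conditions the rule; the first letter is.
"mepug" begins with m-. The one such stem in the data (memlofof → memlofofovi) adds -ovi, so the same rule applies.
So mepug → mepugovi.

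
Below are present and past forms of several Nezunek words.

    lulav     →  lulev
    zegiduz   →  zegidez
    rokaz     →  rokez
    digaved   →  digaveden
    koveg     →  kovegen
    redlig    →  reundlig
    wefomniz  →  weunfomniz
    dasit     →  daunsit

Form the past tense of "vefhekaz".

vefhekez

"vefhekaz" has last vowel 'a'. The stems whose last vowel is 'a' (lulav → lulev, rokaz → rokez) change the last vowel to 'e'.
So vefhekaz → vefhekez.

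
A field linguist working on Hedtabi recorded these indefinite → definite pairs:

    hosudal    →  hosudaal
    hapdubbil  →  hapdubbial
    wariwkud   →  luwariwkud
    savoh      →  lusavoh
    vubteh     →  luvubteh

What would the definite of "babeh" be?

hosudal and wariwkud both have 3 vowels yet inflect differently (hosudaal, luwariwkud), so the number of vowels is not what conditions the rule; the final letter is.
"babeh" ends in -h. The stems ending in -h (savoh → lusavoh, vubteh → luvubteh) add the prefix lu-.
So babeh → lubabeh.

lubabeh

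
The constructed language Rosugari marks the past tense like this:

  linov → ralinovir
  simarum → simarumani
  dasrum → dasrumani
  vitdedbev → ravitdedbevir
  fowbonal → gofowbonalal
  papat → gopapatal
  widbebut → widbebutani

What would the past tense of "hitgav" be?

gohitgaval

papat and widbebut both end in -t yet inflect differently (gopapatal, widbebutani), so the final letter is not what conditions the rule; the last vowel is.
"hitgav" has last vowel 'a'. The stems whose last vowel is 'a' (papat → gopapatal, fowbonal → gofowbonalal) add go- … -al around the stem.
The other patterns: stems whose last vowel is 'u' add -ani; stems whose last vowel is 'e' or 'o' add ra- … -ir around the stem.
So hitgav → gohitgaval.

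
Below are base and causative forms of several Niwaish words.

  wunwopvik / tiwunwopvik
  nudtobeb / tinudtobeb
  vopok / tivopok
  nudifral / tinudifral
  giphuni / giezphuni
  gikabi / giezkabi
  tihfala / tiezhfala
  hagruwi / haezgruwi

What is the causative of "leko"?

"leko" ends in a vowel. The stems ending in a vowel (giphuni → giezphuni, gikabi → giezkabi, tihfala → tiezhfala) insert -ez- after the first vowel.
So leko → leezko.

leezko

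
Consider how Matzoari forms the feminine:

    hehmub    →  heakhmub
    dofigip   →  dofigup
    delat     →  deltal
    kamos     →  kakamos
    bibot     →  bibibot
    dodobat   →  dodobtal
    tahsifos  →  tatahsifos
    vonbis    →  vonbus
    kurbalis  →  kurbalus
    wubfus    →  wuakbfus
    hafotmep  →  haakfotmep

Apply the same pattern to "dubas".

kamos and wubfus both end in -s yet inflect differently (kakamos, wuakbfus), so the final letter is not what conditions the rule; the last vowel is.
"dubas" has last vowel 'a'. The stems whose last vowel is 'a' (dodobat → dodobtal, delat → deltal) delete the last vowel and add -al.
The other patterns: stems whose last vowel is 'o' repeat the first consonant+vowel as a prefix; stems whose last vowel is 'e' or 'u' insert -ak- after the first vowel; stems whose last vowel is 'i' change the last vowel to 'u'.
So dubas → dubsal.

dubsal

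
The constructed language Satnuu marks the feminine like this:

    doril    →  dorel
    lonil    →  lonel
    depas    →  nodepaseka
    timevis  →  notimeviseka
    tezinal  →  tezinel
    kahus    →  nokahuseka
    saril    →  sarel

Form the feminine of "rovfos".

timevis and saril both have last vowel 'i' yet inflect differently (notimeviseka, sarel), so the last vowel is not what conditions the rule; the final letter is.
"rovfos" ends in -s. The stems ending in -s (kahus → nokahuseka, timevis → notimeviseka, depas → nodepaseka) add no- … -eka around the stem.
So rovfos → norovfoseka.

norovfoseka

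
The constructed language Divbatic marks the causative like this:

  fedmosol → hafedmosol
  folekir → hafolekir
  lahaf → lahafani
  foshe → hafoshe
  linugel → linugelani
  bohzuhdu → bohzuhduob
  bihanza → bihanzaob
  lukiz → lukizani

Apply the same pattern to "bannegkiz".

linugel and fedmosol both end in -l yet inflect differently (linugelani, hafedmosol), so the final letter is not what conditions the rule; the first letter is.
"bannegkiz" begins with b-. The stems beginning with b- (bihanza → bihanzaob, bohzuhdu → bohzuhduob) add -ob.
The other patterns: stems beginning with l- add -ani; stems beginning with f- add the prefix ha-.
So bannegkiz → bannegkizob.

bannegkizob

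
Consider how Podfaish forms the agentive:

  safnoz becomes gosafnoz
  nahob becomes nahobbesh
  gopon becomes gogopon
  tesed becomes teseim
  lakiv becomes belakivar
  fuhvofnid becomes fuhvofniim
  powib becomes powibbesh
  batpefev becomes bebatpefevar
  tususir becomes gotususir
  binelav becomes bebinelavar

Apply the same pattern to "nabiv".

tesed and batpefev both have last vowel 'e' yet inflect differently (teseim, bebatpefevar), so the last vowel is not what conditions the rule; the final letter is.
"nabiv" ends in -v. The stems ending in -v (batpefev → bebatpefevar, lakiv → belakivar, binelav → bebinelavar) add be- … -ar around the stem.
So nabiv → benabivar.

benabivar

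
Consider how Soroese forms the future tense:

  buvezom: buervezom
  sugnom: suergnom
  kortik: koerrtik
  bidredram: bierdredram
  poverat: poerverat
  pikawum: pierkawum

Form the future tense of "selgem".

Every pair shown (buvezom → buervezom, sugnom → suergnom, kortik → koerrtik, …) follows the same rule: insert -er- after the first vowel.
So selgem → seerlgem.

seerlgem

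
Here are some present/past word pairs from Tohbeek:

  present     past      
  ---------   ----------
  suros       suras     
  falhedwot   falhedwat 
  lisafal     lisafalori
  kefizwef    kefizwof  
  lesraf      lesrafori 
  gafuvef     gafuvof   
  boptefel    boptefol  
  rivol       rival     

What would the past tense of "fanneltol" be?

rivol and boptefel both end in -l yet inflect differently (rival, boptefol), so the final letter is not what conditions the rule; the last vowel is.
"fanneltol" has last vowel 'o'. The stems whose last vowel is 'o' (falhedwot → falhedwat, suros → suras, rivol → rival) change the last vowel to 'a'.
So fanneltol → fanneltal.

fanneltal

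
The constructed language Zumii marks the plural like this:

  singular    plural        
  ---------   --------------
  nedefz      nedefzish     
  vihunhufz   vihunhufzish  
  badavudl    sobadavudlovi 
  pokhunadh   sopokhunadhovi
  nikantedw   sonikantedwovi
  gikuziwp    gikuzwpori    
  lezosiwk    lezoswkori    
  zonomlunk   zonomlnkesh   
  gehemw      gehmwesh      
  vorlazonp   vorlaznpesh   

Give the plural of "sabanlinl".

lezosiwk and zonomlunk both end in -k yet inflect differently (lezoswkori, zonomlnkesh), so the final letter is not what conditions the rule; the second-to-last letter is.
"sabanlinl" has second-to-last letter 'n'. The stems whose second-to-last letter is 'n' (zonomlunk → zonomlnkesh, vorlazonp → vorlaznpesh) delete the last vowel and add -esh.
The other patterns: stems whose second-to-last letter is 'f' add -ish; stems whose second-to-last letter is 'd' add so- … -ovi around the stem; stems whose second-to-last letter is 'w' delete the last vowel and add -ori.
So sabanlinl → sabanlnlesh.

sabanlnlesh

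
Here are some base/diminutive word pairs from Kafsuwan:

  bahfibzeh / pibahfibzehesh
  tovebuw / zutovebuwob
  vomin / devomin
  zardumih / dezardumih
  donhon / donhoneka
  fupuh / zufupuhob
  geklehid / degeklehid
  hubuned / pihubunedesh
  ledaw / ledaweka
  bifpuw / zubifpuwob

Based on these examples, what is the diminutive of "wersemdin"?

dewersemdin

fupuh and bahfibzeh both end in -h yet inflect differently (zufupuhob, pibahfibzehesh), so the final letter is not what conditions the rule; the last vowel is.
"wersemdin" has last vowel 'i'. The stems whose last vowel is 'i' (zardumih → dezardumih, vomin → devomin, geklehid → degeklehid) add the prefix de-.
The other patterns: stems whose last vowel is 'u' add zu- … -ob around the stem; stems whose last vowel is 'e' add pi- … -esh around the stem; stems whose last vowel is 'a' or 'o' add -eka.
So wersemdin → dewersemdin.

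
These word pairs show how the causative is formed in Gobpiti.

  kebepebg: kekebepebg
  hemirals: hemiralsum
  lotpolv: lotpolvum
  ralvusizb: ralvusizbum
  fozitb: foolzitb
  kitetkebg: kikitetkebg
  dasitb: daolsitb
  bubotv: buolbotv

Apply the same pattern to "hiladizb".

hiladizbum

fozitb and ralvusizb both end in -b yet inflect differently (foolzitb, ralvusizbum), so the final letter is not what conditions the rule; the second-to-last letter is.
"hiladizb" has second-to-last letter 'z'. The one such stem in the data (ralvusizb → ralvusizbum) adds -um, so the same rule applies.
So hiladizb → hiladizbum.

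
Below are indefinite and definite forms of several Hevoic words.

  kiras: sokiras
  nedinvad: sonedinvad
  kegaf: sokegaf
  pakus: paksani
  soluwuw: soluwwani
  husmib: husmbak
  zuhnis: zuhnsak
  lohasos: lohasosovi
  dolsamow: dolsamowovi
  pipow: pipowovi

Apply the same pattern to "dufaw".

kiras and pakus both end in -s yet inflect differently (sokiras, paksani), so the final letter is not what conditions the rule; the last vowel is.
"dufaw" has last vowel 'a'. The stems whose last vowel is 'a' (kiras → sokiras, nedinvad → sonedinvad, kegaf → sokegaf) add the prefix so-.
So dufaw → sodufaw.

sodufaw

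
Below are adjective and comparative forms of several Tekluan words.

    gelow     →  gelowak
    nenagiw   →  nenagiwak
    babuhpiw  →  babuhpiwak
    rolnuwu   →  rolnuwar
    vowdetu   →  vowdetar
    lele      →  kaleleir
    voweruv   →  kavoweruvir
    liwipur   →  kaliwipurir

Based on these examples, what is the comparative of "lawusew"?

rolnuwu and voweruv both have last vowel 'u' yet inflect differently (rolnuwar, kavoweruvir), so the last vowel is not what conditions the rule; the final letter is.
"lawusew" ends in -w. The stems ending in -w (gelow → gelowak, nenagiw → nenagiwak, babuhpiw → babuhpiwak) add -ak.
So lawusew → lawusewak.

lawusewak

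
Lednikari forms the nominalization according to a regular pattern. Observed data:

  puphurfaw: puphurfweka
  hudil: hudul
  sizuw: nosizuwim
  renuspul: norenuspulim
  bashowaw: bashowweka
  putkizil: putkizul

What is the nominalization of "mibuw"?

renuspul and hudil both end in -l yet inflect differently (norenuspulim, hudul), so the final letter is not what conditions the rule; the last vowel is.
"mibuw" has last vowel 'u'. The stems whose last vowel is 'u' (renuspul → norenuspulim, sizuw → nosizuwim) add no- … -im around the stem.
The other patterns: stems whose last vowel is 'i' change the last vowel to 'u'; stems whose last vowel is 'a' delete the last vowel and add -eka.
So mibuw → nomibuwim.

nomibuwim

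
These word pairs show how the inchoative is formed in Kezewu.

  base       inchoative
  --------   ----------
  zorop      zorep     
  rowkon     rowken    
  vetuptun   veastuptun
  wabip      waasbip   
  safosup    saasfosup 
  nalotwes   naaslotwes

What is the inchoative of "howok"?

rowkon and vetuptun both end in -n yet inflect differently (rowken, veastuptun), so the final letter is not what conditions the rule; the last vowel is.
"howok" has last vowel 'o'. The stems whose last vowel is 'o' (zorop → zorep, rowkon → rowken) change the last vowel to 'e'.
The other pattern: stems whose last vowel is 'e', 'i' or 'u' insert -as- after the first vowel.
So howok → howek.

howek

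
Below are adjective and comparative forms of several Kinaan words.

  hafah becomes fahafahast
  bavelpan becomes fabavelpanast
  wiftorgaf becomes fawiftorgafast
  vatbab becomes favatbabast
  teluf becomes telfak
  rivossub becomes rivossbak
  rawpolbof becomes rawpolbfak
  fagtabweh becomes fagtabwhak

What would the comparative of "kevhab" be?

fakevhabast

"kevhab" has last vowel 'a'. The stems whose last vowel is 'a' (hafah → fahafahast, bavelpan → fabavelpanast, wiftorgaf → fawiftorgafast) add fa- … -ast around the stem.
The other pattern: stems whose last vowel is 'e', 'o' or 'u' delete the last vowel and add -ak.
So kevhab → fakevhabast.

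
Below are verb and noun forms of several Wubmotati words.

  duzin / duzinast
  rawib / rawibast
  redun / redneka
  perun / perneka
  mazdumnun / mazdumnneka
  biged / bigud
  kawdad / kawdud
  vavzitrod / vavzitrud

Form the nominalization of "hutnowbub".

hutnowbbeka

duzin and redun both end in -n yet inflect differently (duzinast, redneka), so the final letter is not what conditions the rule; the last vowel is.
"hutnowbub" has last vowel 'u'. The stems whose last vowel is 'u' (redun → redneka, perun → perneka, mazdumnun → mazdumnneka) delete the last vowel and add -eka.
The other patterns: stems whose last vowel is 'i' add -ast; stems whose last vowel is 'a', 'e' or 'o' change the last vowel to 'u'.
So hutnowbub → hutnowbbeka.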